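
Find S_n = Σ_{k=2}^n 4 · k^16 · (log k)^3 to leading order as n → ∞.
S_n ~ 4 · n^17 · (log n)^3 / 17

By integral comparison, S_n = ∫_1^n 4 · x^16 · (log x)^3 dx + O(n^16 · (log n)^3). For the integral, the leading term of ∫_1^n x^16 (log x)^3 dx is n^17/17 · (log n)^3 (by repeated integration by parts; each step lowers the log-exponent and produces a relatively O(1/log n) correction). Hence S_n ~ 4 · n^17 · (log n)^3 / 17.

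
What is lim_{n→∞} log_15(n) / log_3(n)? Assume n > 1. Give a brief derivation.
lim = ln(3) / ln(15) = log_15(3)

Change of base: log_15(n) = ln n / ln 15 and log_3(n) = ln n / ln 3. The ratio is (ln n / ln 15) · (ln 3 / ln n) = ln 3 / ln 15, a constant independent of n. So the limit is ln 3 / ln 15 = log_15(3).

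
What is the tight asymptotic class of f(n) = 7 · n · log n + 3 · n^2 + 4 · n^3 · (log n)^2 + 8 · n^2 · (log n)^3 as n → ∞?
f(n) ∈ Θ(n^3 · (log n)^2)

Compare the terms by growth order. For large n, n^a · (log n)^b dominates n^a' · (log n)^b' iff a > a', or (a = a' and b > b'). Ranking the 4 terms shows the dominant one is 4 · n^3 · (log n)^2. Hence f(n) ∈ Θ(n^3 · (log n)^2).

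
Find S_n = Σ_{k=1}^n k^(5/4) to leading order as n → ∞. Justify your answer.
S_n ~ (4/9) · n^(9/4)

Integral comparison: Σ_{k=1}^n k^(5/4) = ∫_0^n x^(5/4) dx + O(n^(5/4)). The integral is n^(1 + 5/4) / (1 + 5/4) = n^((5+4)/4) / ((5+4)/4) = (4/9) · n^(9/4).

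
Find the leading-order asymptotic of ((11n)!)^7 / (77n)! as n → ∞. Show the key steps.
((11n)!)^7/(77n)! ~ ((2π·11n)^(6/2) / sqrt(7)) · 7^(−7·11n)  →  0

Write N = 11n. Stirling: N! ~ sqrt(2π N)(N/e)^N and (7N)! ~ sqrt(2π·7N)·(7N/e)^(7N).
  (N!)^7/(7N)! ~ (2π N)^(7/2) (N/e)^(7N) / [sqrt(2π·7N) (7N/e)^(7N)]
     = (2π N)^(7/2) / sqrt(2π·7N) · (N/(7N))^(7N)
     = (2π N)^((7−1)/2) / sqrt(7) · 7^(−7N).
Since 7^7 > 1, the factor 7^(−7N) decays exponentially, so the ratio → 0. Substituting N = 11n gives the stated form.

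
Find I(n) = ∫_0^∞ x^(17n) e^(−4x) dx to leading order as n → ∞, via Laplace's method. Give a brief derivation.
I(n) ~ (sqrt(2π·17n) / 4) · (17n/(4e))^(17n)

Write the integrand as exp(17n ln x − 4x) and set f(x) = 17n ln x − 4x. Then f'(x) = 17n/x − 4 = 0 at x* = 17n/4, and f''(x*) = −17n/x*^2 = −4^2/(17n). Laplace's method (interior maximum) gives
  I(n) ~ e^(f(x*)) · sqrt(2π / |f''(x*)|)
        = exp(17n ln(17n/4) − 17n) · sqrt(2π · 17n / 4^2)
        = (17n/4)^(17n) e^(−17n) · sqrt(2π·17n) / 4
        = (sqrt(2π·17n) / 4) · (17n/(4e))^(17n).
This matches Γ(17n+1)/4^(17n+1) with Stirling applied to Γ.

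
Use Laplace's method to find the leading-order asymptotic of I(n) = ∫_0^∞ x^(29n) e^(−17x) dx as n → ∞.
I(n) ~ (sqrt(2π·29n) / 17) · (29n/(17e))^(29n)

Write the integrand as exp(29n ln x − 17x) and set f(x) = 29n ln x − 17x. Then f'(x) = 29n/x − 17 = 0 at x* = 29n/17, and f''(x*) = −29n/x*^2 = −17^2/(29n). Laplace's method (interior maximum) gives
  I(n) ~ e^(f(x*)) · sqrt(2π / |f''(x*)|)
        = exp(29n ln(29n/17) − 29n) · sqrt(2π · 29n / 17^2)
        = (29n/17)^(29n) e^(−29n) · sqrt(2π·29n) / 17
        = (sqrt(2π·29n) / 17) · (29n/(17e))^(29n).
This matches Γ(29n+1)/17^(29n+1) with Stirling applied to Γ.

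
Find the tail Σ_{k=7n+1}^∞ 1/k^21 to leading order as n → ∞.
Σ_{k>7n} 1/k^21 ~ 1/(20 · (7n)^20)

Compare to the integral: ∫_{7n}^∞ x^(−21) dx = [−x^(−20)/20]_{7n}^∞ = 1/((21−1)·(7n)^20). Euler-Maclaurin then gives
  Σ_{k>7n} 1/k^21 = ∫_{7n}^∞ dx/x^21 − 1/(2·(7n)^21) + O(1/(7n)^22).
(Equivalently this is ζ(21) − Σ_{k≤7n} 1/k^21.)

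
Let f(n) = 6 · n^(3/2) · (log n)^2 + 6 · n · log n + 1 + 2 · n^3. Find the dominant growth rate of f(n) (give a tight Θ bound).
f(n) ∈ Θ(n^3)

Compare the terms by growth order. For large n, n^a · (log n)^b dominates n^a' · (log n)^b' iff a > a', or (a = a' and b > b'). Ranking the 4 terms shows the dominant one is 2 · n^3. Hence f(n) ∈ Θ(n^3).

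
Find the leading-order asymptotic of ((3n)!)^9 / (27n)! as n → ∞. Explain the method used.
((3n)!)^9/(27n)! ~ ((2π·3n)^(8/2) / 3) · 9^(−9·3n)  →  0

Write N = 3n. Stirling: N! ~ sqrt(2π N)(N/e)^N and (9N)! ~ sqrt(2π·9N)·(9N/e)^(9N).
  (N!)^9/(9N)! ~ (2π N)^(9/2) (N/e)^(9N) / [sqrt(2π·9N) (9N/e)^(9N)]
     = (2π N)^(9/2) / sqrt(2π·9N) · (N/(9N))^(9N)
     = (2π N)^((9−1)/2) / 3 · 9^(−9N).
Since 9^9 > 1, the factor 9^(−9N) decays exponentially, so the ratio → 0. Substituting N = 3n gives the stated form.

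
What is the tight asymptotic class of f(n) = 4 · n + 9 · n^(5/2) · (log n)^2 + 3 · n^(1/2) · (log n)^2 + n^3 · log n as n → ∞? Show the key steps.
f(n) ∈ Θ(n^3 · log n)

Compare the terms by growth order. For large n, n^a · (log n)^b dominates n^a' · (log n)^b' iff a > a', or (a = a' and b > b'). Ranking the 4 terms shows the dominant one is n^3 · log n. Hence f(n) ∈ Θ(n^3 · log n).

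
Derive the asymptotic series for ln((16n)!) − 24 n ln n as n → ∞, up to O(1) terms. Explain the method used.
ln((16n)!) − 24 n ln n = −8 n ln n + 16(ln 16 − 1) n + (1/2) ln(2π·16n) + O(1/n)

Stirling: ln((16n)!) = 16n ln(16n) − 16n + (1/2) ln(2π·16n) + O(1/n).
Expand 16n ln(16n) = 16n (ln n + ln 16) = 16n ln n + 16n ln 16.
Subtract 24n ln n: leading term is (16 − 24) n ln n = −8 n ln n. The next term is 16n ln 16 − 16n = 16(ln 16 − 1) n. Then the (1/2) ln(2π·16n) correction.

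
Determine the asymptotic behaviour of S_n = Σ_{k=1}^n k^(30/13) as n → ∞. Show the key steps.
S_n ~ (13/43) · n^(43/13)

Integral comparison: Σ_{k=1}^n k^(30/13) = ∫_0^n x^(30/13) dx + O(n^(30/13)). The integral is n^(1 + 30/13) / (1 + 30/13) = n^((30+13)/13) / ((30+13)/13) = (13/43) · n^(43/13).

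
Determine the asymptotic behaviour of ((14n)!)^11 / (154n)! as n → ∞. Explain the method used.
((14n)!)^11/(154n)! ~ ((2π·14n)^(10/2) / sqrt(11)) · 11^(−11·14n)  →  0

Write N = 14n. Stirling: N! ~ sqrt(2π N)(N/e)^N and (11N)! ~ sqrt(2π·11N)·(11N/e)^(11N).
  (N!)^11/(11N)! ~ (2π N)^(11/2) (N/e)^(11N) / [sqrt(2π·11N) (11N/e)^(11N)]
     = (2π N)^(11/2) / sqrt(2π·11N) · (N/(11N))^(11N)
     = (2π N)^((11−1)/2) / sqrt(11) · 11^(−11N).
Since 11^11 > 1, the factor 11^(−11N) decays exponentially, so the ratio → 0. Substituting N = 14n gives the stated form.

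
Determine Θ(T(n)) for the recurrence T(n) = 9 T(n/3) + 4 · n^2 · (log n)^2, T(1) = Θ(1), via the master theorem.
T(n) = Θ(n^2 · (log n)^3)

Here log_3 9 = 2 and f(n) = 4 · n^2 · (log n)^2 = Θ(n^(log_3 9) · (log n)^2). This is the extended Case 2 of the master theorem (f matches the critical exponent up to log factors), giving T(n) = Θ(n^(log_3 9) · (log n)^(2+1)) = Θ(n^2 · (log n)^3).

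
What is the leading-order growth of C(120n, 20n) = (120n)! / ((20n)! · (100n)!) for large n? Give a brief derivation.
C(120n, 20n) ~ (46656/3125)^(20n) · sqrt(3/(5π·20n))

Write N = 20n. Apply Stirling to each factorial:
  (6N)! ~ sqrt(2π·6N) · (6N/e)^(6N),
  N! ~ sqrt(2π N) · (N/e)^N,
  (5N)! ~ sqrt(2π·5N) · (5N/e)^(5N).
The exponential factors combine to (6N)^(6N) / (N^N · (5N)^(5N)) = 6^(6N)/5^(5N) = (6^6/5^5)^N = (46656/3125)^N.
The square-root prefactors combine to sqrt(2π·6N) / (sqrt(2π N)·sqrt(2π·5N)) = sqrt(6 / (2π·5·N)) = sqrt(3/(5π·20n)).
Substituting N = 20n: C(120n, 20n) ~ (46656/3125)^(20n) · sqrt(3/(5π·20n)).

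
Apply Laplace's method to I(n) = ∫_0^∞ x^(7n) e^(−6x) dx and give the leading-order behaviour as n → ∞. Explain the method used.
I(n) ~ (sqrt(2π·7n) / 6) · (7n/(6e))^(7n)

Write the integrand as exp(7n ln x − 6x) and set f(x) = 7n ln x − 6x. Then f'(x) = 7n/x − 6 = 0 at x* = 7n/6, and f''(x*) = −7n/x*^2 = −6^2/(7n). Laplace's method (interior maximum) gives
  I(n) ~ e^(f(x*)) · sqrt(2π / |f''(x*)|)
        = exp(7n ln(7n/6) − 7n) · sqrt(2π · 7n / 6^2)
        = (7n/6)^(7n) e^(−7n) · sqrt(2π·7n) / 6
        = (sqrt(2π·7n) / 6) · (7n/(6e))^(7n).
This matches Γ(7n+1)/6^(7n+1) with Stirling applied to Γ.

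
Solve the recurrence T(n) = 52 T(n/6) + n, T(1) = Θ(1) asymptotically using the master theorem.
T(n) = Θ(n^(log_6 52))

Master theorem: compare f(n) = n to n^(log_6 52) where log_6 52 ≈ 2.205. Since 1 < log_6 52, we have f(n) = O(n^(log_6 52 − ε)) for some ε > 0 — Case 1. Hence T(n) = Θ(n^(log_6 52)).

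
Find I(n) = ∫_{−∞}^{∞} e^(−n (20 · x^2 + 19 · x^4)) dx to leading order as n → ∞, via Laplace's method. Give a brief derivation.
I(n) ~ sqrt(π/(20n))

φ(x) = 20 · x^2 + 19 · x^4 has its unique global minimum at x* = 0 (since φ'(x) = 40x + 76x^3 = 0 only at x = 0 for real x with both coefficients positive, and φ → ∞ as |x| → ∞). At x* = 0, φ(0) = 0 and φ''(0) = 40. Laplace's method then gives
  I(n) ~ sqrt(2π / (n · φ''(0))) · e^(−n φ(0)) = sqrt(2π / (40n)) = sqrt(π/(20n)).
The 19 · x^4 term contributes only at subleading order (an O(1/n) relative correction).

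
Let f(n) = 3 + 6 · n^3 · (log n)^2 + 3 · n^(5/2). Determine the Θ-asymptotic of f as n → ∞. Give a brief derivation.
f(n) ∈ Θ(n^3 · (log n)^2)

Compare the terms by growth order. For large n, n^a · (log n)^b dominates n^a' · (log n)^b' iff a > a', or (a = a' and b > b'). Ranking the 3 terms shows the dominant one is 6 · n^3 · (log n)^2. Hence f(n) ∈ Θ(n^3 · (log n)^2).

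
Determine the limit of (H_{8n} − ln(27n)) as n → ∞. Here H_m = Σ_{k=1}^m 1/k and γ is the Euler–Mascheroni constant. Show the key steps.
lim = ln(8/27) + γ

By Euler-Maclaurin, H_m = ln m + γ + O(1/m). So
  H_{8n} − ln(27n) = ln(8n) + γ − ln(27n) + O(1/n)
                       = ln(8/27) + γ + O(1/n).
Hence the limit is ln(8/27) + γ.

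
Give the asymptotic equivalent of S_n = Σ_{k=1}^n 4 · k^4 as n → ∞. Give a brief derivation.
S_n ~ 4 · n^5 / 5

By integral comparison (Euler-Maclaurin), Σ_{k=1}^n 4 · k^4 = 4 · ∫_0^n x^4 dx + O(n^4) = 4 · n^5/5 + O(n^4). (Equivalently, Faulhaber's formula gives the same leading term.)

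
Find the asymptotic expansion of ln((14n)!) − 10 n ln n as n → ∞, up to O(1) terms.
ln((14n)!) − 10 n ln n = 4 n ln n + 14(ln 14 − 1) n + (1/2) ln(2π·14n) + O(1/n)

Stirling: ln((14n)!) = 14n ln(14n) − 14n + (1/2) ln(2π·14n) + O(1/n).
Expand 14n ln(14n) = 14n (ln n + ln 14) = 14n ln n + 14n ln 14.
Subtract 10n ln n: leading term is (14 − 10) n ln n = 4 n ln n. The next term is 14n ln 14 − 14n = 14(ln 14 − 1) n. Then the (1/2) ln(2π·14n) correction.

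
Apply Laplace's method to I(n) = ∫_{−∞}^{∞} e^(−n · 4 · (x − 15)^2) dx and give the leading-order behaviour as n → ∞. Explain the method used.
I(n) = sqrt(π/(4n))

Here φ(x) = 4 · (x − 15)^2 has its unique minimum at x* = 15 with φ(x*) = 0 and φ''(x*) = 8. Laplace's method gives
  I(n) ~ e^(−n φ(x*)) · sqrt(2π / (n · φ''(x*))) = sqrt(2π / (8n)) = sqrt(π/(4n)).
This is exact: substituting u = (x − 15)·sqrt(4n) gives I(n) = (1/sqrt(4n)) ∫_{−∞}^{∞} e^(−u^2) du = sqrt(π/(4n)).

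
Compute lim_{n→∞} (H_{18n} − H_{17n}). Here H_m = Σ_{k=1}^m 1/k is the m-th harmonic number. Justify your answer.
lim = ln(18/17)

Euler-Maclaurin gives H_m = ln m + γ + 1/(2m) + O(1/m^2). The γ and O(1/m) terms cancel in the difference:
  H_{18n} − H_{17n} = ln(18n) − ln(17n) + O(1/n) = ln(18/17) + O(1/n).
Hence the limit is ln(18/17).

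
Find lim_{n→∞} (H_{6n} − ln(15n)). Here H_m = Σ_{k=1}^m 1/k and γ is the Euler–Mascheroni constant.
lim = ln(2/5) + γ

By Euler-Maclaurin, H_m = ln m + γ + O(1/m). So
  H_{6n} − ln(15n) = ln(6n) + γ − ln(15n) + O(1/n)
                       = ln(6/15) + γ + O(1/n).
Hence the limit is ln(6/15) + γ (= ln(2/5)).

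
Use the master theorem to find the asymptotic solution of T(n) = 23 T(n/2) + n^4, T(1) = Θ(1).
T(n) = Θ(n^(log_2 23))

Master theorem: compare f(n) = n^4 to n^(log_2 23) where log_2 23 ≈ 4.524. Since 4 < log_2 23, we have f(n) = O(n^(log_2 23 − ε)) for some ε > 0 — Case 1. Hence T(n) = Θ(n^(log_2 23)).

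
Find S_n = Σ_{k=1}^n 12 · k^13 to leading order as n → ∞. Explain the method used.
S_n ~ 6 · n^14 / 7

By integral comparison (Euler-Maclaurin), Σ_{k=1}^n 12 · k^13 = 12 · ∫_0^n x^13 dx + O(n^13) = 12 · n^14/14 = 6 · n^14 / 7 + O(n^13). (Equivalently, Faulhaber's formula gives the same leading term.)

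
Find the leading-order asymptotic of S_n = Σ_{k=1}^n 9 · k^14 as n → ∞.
S_n ~ 3 · n^15 / 5

By integral comparison (Euler-Maclaurin), Σ_{k=1}^n 9 · k^14 = 9 · ∫_0^n x^14 dx + O(n^14) = 9 · n^15/15 = 3 · n^15 / 5 + O(n^14). (Equivalently, Faulhaber's formula gives the same leading term.)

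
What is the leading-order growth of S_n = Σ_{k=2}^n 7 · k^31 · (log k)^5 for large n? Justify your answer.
S_n ~ 7 · n^32 · (log n)^5 / 32

By integral comparison, S_n = ∫_1^n 7 · x^31 · (log x)^5 dx + O(n^31 · (log n)^5). For the integral, the leading term of ∫_1^n x^31 (log x)^5 dx is n^32/32 · (log n)^5 (by repeated integration by parts; each step lowers the log-exponent and produces a relatively O(1/log n) correction). Hence S_n ~ 7 · n^32 · (log n)^5 / 32.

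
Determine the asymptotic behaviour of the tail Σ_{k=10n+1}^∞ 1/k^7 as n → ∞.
Σ_{k>10n} 1/k^7 ~ 1/(6 · (10n)^6)

Compare to the integral: ∫_{10n}^∞ x^(−7) dx = [−x^(−6)/6]_{10n}^∞ = 1/((7−1)·(10n)^6). Euler-Maclaurin then gives
  Σ_{k>10n} 1/k^7 = ∫_{10n}^∞ dx/x^7 − 1/(2·(10n)^7) + O(1/(10n)^8).
(Equivalently this is ζ(7) − Σ_{k≤10n} 1/k^7.)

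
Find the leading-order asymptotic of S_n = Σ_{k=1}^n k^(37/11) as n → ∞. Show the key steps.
S_n ~ (11/48) · n^(48/11)

Integral comparison: Σ_{k=1}^n k^(37/11) = ∫_0^n x^(37/11) dx + O(n^(37/11)). The integral is n^(1 + 37/11) / (1 + 37/11) = n^((37+11)/11) / ((37+11)/11) = (11/48) · n^(48/11).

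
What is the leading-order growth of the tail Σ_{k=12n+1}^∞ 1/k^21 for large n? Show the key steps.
Σ_{k>12n} 1/k^21 ~ 1/(20 · (12n)^20)

Compare to the integral: ∫_{12n}^∞ x^(−21) dx = [−x^(−20)/20]_{12n}^∞ = 1/((21−1)·(12n)^20). Euler-Maclaurin then gives
  Σ_{k>12n} 1/k^21 = ∫_{12n}^∞ dx/x^21 − 1/(2·(12n)^21) + O(1/(12n)^22).
(Equivalently this is ζ(21) − Σ_{k≤12n} 1/k^21.)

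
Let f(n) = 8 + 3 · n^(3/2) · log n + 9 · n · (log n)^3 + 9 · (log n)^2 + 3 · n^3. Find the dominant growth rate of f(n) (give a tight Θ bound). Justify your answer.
f(n) ∈ Θ(n^3)

Compare the terms by growth order. For large n, n^a · (log n)^b dominates n^a' · (log n)^b' iff a > a', or (a = a' and b > b'). Ranking the 5 terms shows the dominant one is 3 · n^3. Hence f(n) ∈ Θ(n^3).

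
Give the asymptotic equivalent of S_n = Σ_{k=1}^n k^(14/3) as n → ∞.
S_n ~ (3/17) · n^(17/3)

Integral comparison: Σ_{k=1}^n k^(14/3) = ∫_0^n x^(14/3) dx + O(n^(14/3)). The integral is n^(1 + 14/3) / (1 + 14/3) = n^((14+3)/3) / ((14+3)/3) = (3/17) · n^(17/3).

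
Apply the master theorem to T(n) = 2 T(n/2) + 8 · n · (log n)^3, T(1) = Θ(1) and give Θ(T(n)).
T(n) = Θ(n · (log n)^4)

Here log_2 2 = 1 and f(n) = 8 · n · (log n)^3 = Θ(n^(log_2 2) · (log n)^3). This is the extended Case 2 of the master theorem (f matches the critical exponent up to log factors), giving T(n) = Θ(n^(log_2 2) · (log n)^(3+1)) = Θ(n · (log n)^4).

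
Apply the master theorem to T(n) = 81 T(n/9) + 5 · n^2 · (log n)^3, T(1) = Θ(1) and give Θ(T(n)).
T(n) = Θ(n^2 · (log n)^4)

Here log_9 81 = 2 and f(n) = 5 · n^2 · (log n)^3 = Θ(n^(log_9 81) · (log n)^3). This is the extended Case 2 of the master theorem (f matches the critical exponent up to log factors), giving T(n) = Θ(n^(log_9 81) · (log n)^(3+1)) = Θ(n^2 · (log n)^4).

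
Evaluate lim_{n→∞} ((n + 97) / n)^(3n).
lim = e^291

Rewrite as (1 + 97/n)^(3n). By the standard limit (1 + x/n)^n → e^x, we have (1 + 97/n)^n → e^97, and raising to the 3rd power gives e^291.
More precisely, ln[(1 + 97/n)^(3n)] = 3n · ln(1 + 97/n) = 3n · (97/n + O(1/n^2)) = 291 + O(1/n) → 291.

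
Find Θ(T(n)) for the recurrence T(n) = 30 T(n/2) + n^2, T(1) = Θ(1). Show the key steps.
T(n) = Θ(n^(log_2 30))

Master theorem: compare f(n) = n^2 to n^(log_2 30) where log_2 30 ≈ 4.907. Since 2 < log_2 30, we have f(n) = O(n^(log_2 30 − ε)) for some ε > 0 — Case 1. Hence T(n) = Θ(n^(log_2 30)).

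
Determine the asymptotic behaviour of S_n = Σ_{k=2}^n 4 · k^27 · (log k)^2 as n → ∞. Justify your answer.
S_n ~ n^28 · (log n)^2 / 7

By integral comparison, S_n = ∫_1^n 4 · x^27 · (log x)^2 dx + O(n^27 · (log n)^2). For the integral, the leading term of ∫_1^n x^27 (log x)^2 dx is n^28/28 · (log n)^2 (by repeated integration by parts; each step lowers the log-exponent and produces a relatively O(1/log n) correction). Hence S_n ~ n^28 · (log n)^2 / 7.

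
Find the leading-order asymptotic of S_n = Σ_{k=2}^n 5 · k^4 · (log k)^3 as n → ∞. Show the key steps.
S_n ~ n^5 · (log n)^3

By integral comparison, S_n = ∫_1^n 5 · x^4 · (log x)^3 dx + O(n^4 · (log n)^3). For the integral, the leading term of ∫_1^n x^4 (log x)^3 dx is n^5/5 · (log n)^3 (by repeated integration by parts; each step lowers the log-exponent and produces a relatively O(1/log n) correction). Hence S_n ~ n^5 · (log n)^3.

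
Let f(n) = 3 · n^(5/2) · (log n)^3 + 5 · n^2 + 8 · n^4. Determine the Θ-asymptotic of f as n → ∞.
f(n) ∈ Θ(n^4)

Compare the terms by growth order. For large n, n^a · (log n)^b dominates n^a' · (log n)^b' iff a > a', or (a = a' and b > b'). Ranking the 3 terms shows the dominant one is 8 · n^4. Hence f(n) ∈ Θ(n^4).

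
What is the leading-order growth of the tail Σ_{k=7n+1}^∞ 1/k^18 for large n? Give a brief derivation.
Σ_{k>7n} 1/k^18 ~ 1/(17 · (7n)^17)

Compare to the integral: ∫_{7n}^∞ x^(−18) dx = [−x^(−17)/17]_{7n}^∞ = 1/((18−1)·(7n)^17). Euler-Maclaurin then gives
  Σ_{k>7n} 1/k^18 = ∫_{7n}^∞ dx/x^18 − 1/(2·(7n)^18) + O(1/(7n)^19).
(Equivalently this is ζ(18) − Σ_{k≤7n} 1/k^18.)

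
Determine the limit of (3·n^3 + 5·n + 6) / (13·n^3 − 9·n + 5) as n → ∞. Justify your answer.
lim = 3/13

For large n the leading n^3 terms dominate both numerator and denominator. Dividing top and bottom by n^3, every other term tends to 0, leaving 3/13.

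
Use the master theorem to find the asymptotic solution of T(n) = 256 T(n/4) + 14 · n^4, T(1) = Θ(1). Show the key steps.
T(n) = Θ(n^4 log n)

log_4 256 = 4, and f(n) = 14 · n^4 = Θ(n^(log_4 256)). This is Case 2 of the master theorem: T(n) = Θ(f(n) · log n) = Θ(n^4 log n).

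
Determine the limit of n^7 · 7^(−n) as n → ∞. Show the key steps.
lim = 0

Exponentials with base > 1 dominate every fixed polynomial: for any fixed c, n^c / 7^n → 0 as n → ∞ (e.g. by the ratio test, or by writing 7^n = e^(n ln 7) and noting e^(n ln 7) / n^c → ∞). Hence n^7 · 7^(−n) = n^7 / 7^n → 0.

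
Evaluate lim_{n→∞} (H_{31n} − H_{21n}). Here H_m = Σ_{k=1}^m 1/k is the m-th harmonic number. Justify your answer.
lim = ln(31/21)

Euler-Maclaurin gives H_m = ln m + γ + 1/(2m) + O(1/m^2). The γ and O(1/m) terms cancel in the difference:
  H_{31n} − H_{21n} = ln(31n) − ln(21n) + O(1/n) = ln(31/21) + O(1/n).
Hence the limit is ln(31/21).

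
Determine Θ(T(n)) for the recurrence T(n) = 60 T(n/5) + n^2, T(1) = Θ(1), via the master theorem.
T(n) = Θ(n^(log_5 60))

Master theorem: compare f(n) = n^2 to n^(log_5 60) where log_5 60 ≈ 2.544. Since 2 < log_5 60, we have f(n) = O(n^(log_5 60 − ε)) for some ε > 0 — Case 1. Hence T(n) = Θ(n^(log_5 60)).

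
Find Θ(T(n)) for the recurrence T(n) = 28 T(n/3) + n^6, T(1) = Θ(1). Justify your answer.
T(n) = Θ(n^6)

log_3 28 ≈ 3.033. f(n) = n^6 dominates n^(log_3 28) since 6 > 3.033, and the regularity condition a·f(n/b) = 28·(n/3)^6 = (28/729)·n^6 ≤ c·f(n) holds with c = 28/729 ≈ 0.0384 < 1. So this is Case 3: T(n) = Θ(f(n)) = Θ(n^6).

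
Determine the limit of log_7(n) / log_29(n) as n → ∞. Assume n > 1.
lim = ln(29) / ln(7) = log_7(29)

Change of base: log_7(n) = ln n / ln 7 and log_29(n) = ln n / ln 29. The ratio is (ln n / ln 7) · (ln 29 / ln n) = ln 29 / ln 7, a constant independent of n. So the limit is ln 29 / ln 7 = log_7(29).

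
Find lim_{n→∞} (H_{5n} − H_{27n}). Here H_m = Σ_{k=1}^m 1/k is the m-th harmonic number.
lim = ln(5/27)

Euler-Maclaurin gives H_m = ln m + γ + 1/(2m) + O(1/m^2). The γ and O(1/m) terms cancel in the difference:
  H_{5n} − H_{27n} = ln(5n) − ln(27n) + O(1/n) = ln(5/27) + O(1/n).
Hence the limit is ln(5/27).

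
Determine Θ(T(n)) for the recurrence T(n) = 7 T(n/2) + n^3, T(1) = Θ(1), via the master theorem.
T(n) = Θ(n^3)

log_2 7 ≈ 2.807. f(n) = n^3 dominates n^(log_2 7) since 3 > 2.807, and the regularity condition a·f(n/b) = 7·(n/2)^3 = (7/8)·n^3 ≤ c·f(n) holds with c = 7/8 ≈ 0.875 < 1. So this is Case 3: T(n) = Θ(f(n)) = Θ(n^3).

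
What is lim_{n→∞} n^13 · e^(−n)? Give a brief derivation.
lim = 0

Exponentials with base > 1 dominate every fixed polynomial: for any fixed c, n^c / e^n → 0 as n → ∞ (e.g. by the ratio test, or since e^n grows faster than any power of n). Hence n^13 · e^(−n) = n^13 / e^n → 0.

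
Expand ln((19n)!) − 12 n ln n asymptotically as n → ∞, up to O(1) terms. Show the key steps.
ln((19n)!) − 12 n ln n = 7 n ln n + 19(ln 19 − 1) n + (1/2) ln(2π·19n) + O(1/n)

Stirling: ln((19n)!) = 19n ln(19n) − 19n + (1/2) ln(2π·19n) + O(1/n).
Expand 19n ln(19n) = 19n (ln n + ln 19) = 19n ln n + 19n ln 19.
Subtract 12n ln n: leading term is (19 − 12) n ln n = 7 n ln n. The next term is 19n ln 19 − 19n = 19(ln 19 − 1) n. Then the (1/2) ln(2π·19n) correction.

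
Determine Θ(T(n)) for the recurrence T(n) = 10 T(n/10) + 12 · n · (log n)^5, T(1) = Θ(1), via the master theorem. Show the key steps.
T(n) = Θ(n · (log n)^6)

Here log_10 10 = 1 and f(n) = 12 · n · (log n)^5 = Θ(n^(log_10 10) · (log n)^5). This is the extended Case 2 of the master theorem (f matches the critical exponent up to log factors), giving T(n) = Θ(n^(log_10 10) · (log n)^(5+1)) = Θ(n · (log n)^6).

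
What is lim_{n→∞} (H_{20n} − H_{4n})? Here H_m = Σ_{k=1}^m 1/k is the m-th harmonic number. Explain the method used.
lim = ln(20/4) = ln 5

Euler-Maclaurin gives H_m = ln m + γ + 1/(2m) + O(1/m^2). The γ and O(1/m) terms cancel in the difference:
  H_{20n} − H_{4n} = ln(20n) − ln(4n) + O(1/n) = ln(20/4) + O(1/n).
Hence the limit is ln(20/4) = ln 5.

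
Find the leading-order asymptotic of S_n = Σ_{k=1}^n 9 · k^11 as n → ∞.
S_n ~ 3 · n^12 / 4

By integral comparison (Euler-Maclaurin), Σ_{k=1}^n 9 · k^11 = 9 · ∫_0^n x^11 dx + O(n^11) = 9 · n^12/12 = 3 · n^12 / 4 + O(n^11). (Equivalently, Faulhaber's formula gives the same leading term.)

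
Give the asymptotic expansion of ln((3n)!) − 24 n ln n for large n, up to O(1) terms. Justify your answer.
ln((3n)!) − 24 n ln n = −21 n ln n + 3(ln 3 − 1) n + (1/2) ln(2π·3n) + O(1/n)

Stirling: ln((3n)!) = 3n ln(3n) − 3n + (1/2) ln(2π·3n) + O(1/n).
Expand 3n ln(3n) = 3n (ln n + ln 3) = 3n ln n + 3n ln 3.
Subtract 24n ln n: leading term is (3 − 24) n ln n = −21 n ln n. The next term is 3n ln 3 − 3n = 3(ln 3 − 1) n. Then the (1/2) ln(2π·3n) correction.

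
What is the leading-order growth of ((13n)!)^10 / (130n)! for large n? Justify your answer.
((13n)!)^10/(130n)! ~ ((2π·13n)^(9/2) / sqrt(10)) · 10^(−10·13n)  →  0

Write N = 13n. Stirling: N! ~ sqrt(2π N)(N/e)^N and (10N)! ~ sqrt(2π·10N)·(10N/e)^(10N).
  (N!)^10/(10N)! ~ (2π N)^(10/2) (N/e)^(10N) / [sqrt(2π·10N) (10N/e)^(10N)]
     = (2π N)^(10/2) / sqrt(2π·10N) · (N/(10N))^(10N)
     = (2π N)^((10−1)/2) / sqrt(10) · 10^(−10N).
Since 10^10 > 1, the factor 10^(−10N) decays exponentially, so the ratio → 0. Substituting N = 13n gives the stated form.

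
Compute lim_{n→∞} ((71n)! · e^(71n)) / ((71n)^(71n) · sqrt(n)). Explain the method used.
lim = sqrt(2π·71)

Stirling: (71n)! ~ sqrt(2π·71n) · (71n/e)^(71n). Hence
  (71n)! · e^(71n) / (71n)^(71n) ~ sqrt(2π·71n).
Dividing by sqrt(n): sqrt(2π·71n) / sqrt(n) = sqrt(2π·71) · n^((1−1)/2), so the limit is sqrt(2π·71).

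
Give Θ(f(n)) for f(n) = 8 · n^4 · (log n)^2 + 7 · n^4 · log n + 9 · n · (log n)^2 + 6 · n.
f(n) ∈ Θ(n^4 · (log n)^2)

Compare the terms by growth order. For large n, n^a · (log n)^b dominates n^a' · (log n)^b' iff a > a', or (a = a' and b > b'). Ranking the 4 terms shows the dominant one is 8 · n^4 · (log n)^2. Hence f(n) ∈ Θ(n^4 · (log n)^2).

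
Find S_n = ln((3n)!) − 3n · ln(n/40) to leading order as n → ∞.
S_n ~ 3n · (ln 120 − 1) + O(ln n)

Stirling: ln((3n)!) = 3n ln(3n) − 3n + O(ln n).
  S_n = 3n ln(3n) − 3n − 3n ln(n/40) + O(ln n)
      = 3n ln(3n) − 3n ln n + 3n ln 40 − 3n + O(ln n)
      = 3n ln 3 + 3n ln 40 − 3n + O(ln n)
      = 3n (ln 120 − 1) + O(ln n).
Numerically ln(120) − 1 ≈ 3.7875.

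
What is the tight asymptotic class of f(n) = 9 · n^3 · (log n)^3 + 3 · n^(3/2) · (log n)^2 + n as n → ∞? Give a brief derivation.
f(n) ∈ Θ(n^3 · (log n)^3)

Compare the terms by growth order. For large n, n^a · (log n)^b dominates n^a' · (log n)^b' iff a > a', or (a = a' and b > b'). Ranking the 3 terms shows the dominant one is 9 · n^3 · (log n)^3. Hence f(n) ∈ Θ(n^3 · (log n)^3).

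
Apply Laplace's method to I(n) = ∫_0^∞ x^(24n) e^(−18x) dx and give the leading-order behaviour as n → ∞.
I(n) ~ (sqrt(2π·24n) / 18) · (24n/(18e))^(24n)

Write the integrand as exp(24n ln x − 18x) and set f(x) = 24n ln x − 18x. Then f'(x) = 24n/x − 18 = 0 at x* = 24n/18, and f''(x*) = −24n/x*^2 = −18^2/(24n). Laplace's method (interior maximum) gives
  I(n) ~ e^(f(x*)) · sqrt(2π / |f''(x*)|)
        = exp(24n ln(24n/18) − 24n) · sqrt(2π · 24n / 18^2)
        = (24n/18)^(24n) e^(−24n) · sqrt(2π·24n) / 18
        = (sqrt(2π·24n) / 18) · (24n/(18e))^(24n).
This matches Γ(24n+1)/18^(24n+1) with Stirling applied to Γ.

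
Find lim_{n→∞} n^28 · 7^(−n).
lim = 0

Exponentials with base > 1 dominate every fixed polynomial: for any fixed c, n^c / 7^n → 0 as n → ∞ (e.g. by the ratio test, or by writing 7^n = e^(n ln 7) and noting e^(n ln 7) / n^c → ∞). Hence n^28 · 7^(−n) = n^28 / 7^n → 0.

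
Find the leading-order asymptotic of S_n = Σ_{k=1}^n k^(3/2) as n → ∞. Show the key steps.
S_n ~ (2/5) · n^(5/2)

Integral comparison: Σ_{k=1}^n k^(3/2) = ∫_0^n x^(3/2) dx + O(n^(3/2)). The integral is n^(1 + 3/2) / (1 + 3/2) = n^((3+2)/2) / ((3+2)/2) = (2/5) · n^(5/2).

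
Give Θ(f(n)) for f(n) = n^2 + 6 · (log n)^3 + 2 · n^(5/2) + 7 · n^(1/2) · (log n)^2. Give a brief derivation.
f(n) ∈ Θ(n^(5/2))

Compare the terms by growth order. For large n, n^a · (log n)^b dominates n^a' · (log n)^b' iff a > a', or (a = a' and b > b'). Ranking the 4 terms shows the dominant one is 2 · n^(5/2). Hence f(n) ∈ Θ(n^(5/2)).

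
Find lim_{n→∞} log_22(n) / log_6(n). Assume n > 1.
lim = ln(6) / ln(22) = log_22(6)

Change of base: log_22(n) = ln n / ln 22 and log_6(n) = ln n / ln 6. The ratio is (ln n / ln 22) · (ln 6 / ln n) = ln 6 / ln 22, a constant independent of n. So the limit is ln 6 / ln 22 = log_22(6).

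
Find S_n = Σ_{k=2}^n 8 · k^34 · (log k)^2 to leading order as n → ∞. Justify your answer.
S_n ~ 8 · n^35 · (log n)^2 / 35

By integral comparison, S_n = ∫_1^n 8 · x^34 · (log x)^2 dx + O(n^34 · (log n)^2). For the integral, the leading term of ∫_1^n x^34 (log x)^2 dx is n^35/35 · (log n)^2 (by repeated integration by parts; each step lowers the log-exponent and produces a relatively O(1/log n) correction). Hence S_n ~ 8 · n^35 · (log n)^2 / 35.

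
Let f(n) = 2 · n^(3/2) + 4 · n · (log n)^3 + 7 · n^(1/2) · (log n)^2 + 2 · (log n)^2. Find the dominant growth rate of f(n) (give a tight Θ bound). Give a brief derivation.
f(n) ∈ Θ(n^(3/2))

Compare the terms by growth order. For large n, n^a · (log n)^b dominates n^a' · (log n)^b' iff a > a', or (a = a' and b > b'). Ranking the 4 terms shows the dominant one is 2 · n^(3/2). Hence f(n) ∈ Θ(n^(3/2)).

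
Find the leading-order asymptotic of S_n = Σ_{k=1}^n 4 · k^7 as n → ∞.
S_n ~ n^8 / 2

By integral comparison (Euler-Maclaurin), Σ_{k=1}^n 4 · k^7 = 4 · ∫_0^n x^7 dx + O(n^7) = 4 · n^8/8 = n^8 / 2 + O(n^7). (Equivalently, Faulhaber's formula gives the same leading term.)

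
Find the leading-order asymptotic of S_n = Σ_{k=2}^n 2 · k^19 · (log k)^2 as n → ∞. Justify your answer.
S_n ~ n^20 · (log n)^2 / 10

By integral comparison, S_n = ∫_1^n 2 · x^19 · (log x)^2 dx + O(n^19 · (log n)^2). For the integral, the leading term of ∫_1^n x^19 (log x)^2 dx is n^20/20 · (log n)^2 (by repeated integration by parts; each step lowers the log-exponent and produces a relatively O(1/log n) correction). Hence S_n ~ n^20 · (log n)^2 / 10.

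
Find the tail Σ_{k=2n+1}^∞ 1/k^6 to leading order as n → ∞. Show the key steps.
Σ_{k>2n} 1/k^6 ~ 1/(5 · (2n)^5)

Compare to the integral: ∫_{2n}^∞ x^(−6) dx = [−x^(−5)/5]_{2n}^∞ = 1/((6−1)·(2n)^5). Euler-Maclaurin then gives
  Σ_{k>2n} 1/k^6 = ∫_{2n}^∞ dx/x^6 − 1/(2·(2n)^6) + O(1/(2n)^7).
(Equivalently this is ζ(6) − Σ_{k≤2n} 1/k^6.)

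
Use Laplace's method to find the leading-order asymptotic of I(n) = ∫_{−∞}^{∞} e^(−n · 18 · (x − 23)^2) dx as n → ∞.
I(n) = sqrt(π/(18n))

Here φ(x) = 18 · (x − 23)^2 has its unique minimum at x* = 23 with φ(x*) = 0 and φ''(x*) = 36. Laplace's method gives
  I(n) ~ e^(−n φ(x*)) · sqrt(2π / (n · φ''(x*))) = sqrt(2π / (36n)) = sqrt(π/(18n)).
This is exact: substituting u = (x − 23)·sqrt(18n) gives I(n) = (1/sqrt(18n)) ∫_{−∞}^{∞} e^(−u^2) du = sqrt(π/(18n)).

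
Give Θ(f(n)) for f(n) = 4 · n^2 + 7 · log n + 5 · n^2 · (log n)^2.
f(n) ∈ Θ(n^2 · (log n)^2)

Compare the terms by growth order. For large n, n^a · (log n)^b dominates n^a' · (log n)^b' iff a > a', or (a = a' and b > b'). Ranking the 3 terms shows the dominant one is 5 · n^2 · (log n)^2. Hence f(n) ∈ Θ(n^2 · (log n)^2).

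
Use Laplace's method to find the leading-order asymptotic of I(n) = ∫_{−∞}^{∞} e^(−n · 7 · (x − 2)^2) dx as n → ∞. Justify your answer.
I(n) = sqrt(π/(7n))

Here φ(x) = 7 · (x − 2)^2 has its unique minimum at x* = 2 with φ(x*) = 0 and φ''(x*) = 14. Laplace's method gives
  I(n) ~ e^(−n φ(x*)) · sqrt(2π / (n · φ''(x*))) = sqrt(2π / (14n)) = sqrt(π/(7n)).
This is exact: substituting u = (x − 2)·sqrt(7n) gives I(n) = (1/sqrt(7n)) ∫_{−∞}^{∞} e^(−u^2) du = sqrt(π/(7n)).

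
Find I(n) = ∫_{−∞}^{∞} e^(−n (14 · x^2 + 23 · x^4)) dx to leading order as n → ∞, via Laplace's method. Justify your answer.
I(n) ~ sqrt(π/(14n))

φ(x) = 14 · x^2 + 23 · x^4 has its unique global minimum at x* = 0 (since φ'(x) = 28x + 92x^3 = 0 only at x = 0 for real x with both coefficients positive, and φ → ∞ as |x| → ∞). At x* = 0, φ(0) = 0 and φ''(0) = 28. Laplace's method then gives
  I(n) ~ sqrt(2π / (n · φ''(0))) · e^(−n φ(0)) = sqrt(2π / (28n)) = sqrt(π/(14n)).
The 23 · x^4 term contributes only at subleading order (an O(1/n) relative correction).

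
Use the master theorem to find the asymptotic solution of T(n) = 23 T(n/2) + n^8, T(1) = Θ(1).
T(n) = Θ(n^8)

log_2 23 ≈ 4.524. f(n) = n^8 dominates n^(log_2 23) since 8 > 4.524, and the regularity condition a·f(n/b) = 23·(n/2)^8 = (23/256)·n^8 ≤ c·f(n) holds with c = 23/256 ≈ 0.0898 < 1. So this is Case 3: T(n) = Θ(f(n)) = Θ(n^8).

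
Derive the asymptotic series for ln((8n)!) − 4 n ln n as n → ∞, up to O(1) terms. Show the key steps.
ln((8n)!) − 4 n ln n = 4 n ln n + 8(ln 8 − 1) n + (1/2) ln(2π·8n) + O(1/n)

Stirling: ln((8n)!) = 8n ln(8n) − 8n + (1/2) ln(2π·8n) + O(1/n).
Expand 8n ln(8n) = 8n (ln n + ln 8) = 8n ln n + 8n ln 8.
Subtract 4n ln n: leading term is (8 − 4) n ln n = 4 n ln n. The next term is 8n ln 8 − 8n = 8(ln 8 − 1) n. Then the (1/2) ln(2π·8n) correction.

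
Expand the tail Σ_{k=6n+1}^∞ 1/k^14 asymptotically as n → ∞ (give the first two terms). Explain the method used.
Σ_{k>6n} 1/k^14 = 1/(13 · (6n)^13) − 1/(2 · (6n)^14) + O(1/(6n)^15)

Compare to the integral: ∫_{6n}^∞ x^(−14) dx = [−x^(−13)/13]_{6n}^∞ = 1/((14−1)·(6n)^13). The Euler-Maclaurin correction adds −f(6n)/2 = −1/(2·(6n)^14). Euler-Maclaurin then gives
  Σ_{k>6n} 1/k^14 = ∫_{6n}^∞ dx/x^14 − 1/(2·(6n)^14) + O(1/(6n)^15).
(Equivalently this is ζ(14) − Σ_{k≤6n} 1/k^14.)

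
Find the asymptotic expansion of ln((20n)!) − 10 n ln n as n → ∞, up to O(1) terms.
ln((20n)!) − 10 n ln n = 10 n ln n + 20(ln 20 − 1) n + (1/2) ln(2π·20n) + O(1/n)

Stirling: ln((20n)!) = 20n ln(20n) − 20n + (1/2) ln(2π·20n) + O(1/n).
Expand 20n ln(20n) = 20n (ln n + ln 20) = 20n ln n + 20n ln 20.
Subtract 10n ln n: leading term is (20 − 10) n ln n = 10 n ln n. The next term is 20n ln 20 − 20n = 20(ln 20 − 1) n. Then the (1/2) ln(2π·20n) correction.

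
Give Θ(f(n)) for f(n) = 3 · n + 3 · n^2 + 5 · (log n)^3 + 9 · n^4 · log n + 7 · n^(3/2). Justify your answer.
f(n) ∈ Θ(n^4 · log n)

Compare the terms by growth order. For large n, n^a · (log n)^b dominates n^a' · (log n)^b' iff a > a', or (a = a' and b > b'). Ranking the 5 terms shows the dominant one is 9 · n^4 · log n. Hence f(n) ∈ Θ(n^4 · log n).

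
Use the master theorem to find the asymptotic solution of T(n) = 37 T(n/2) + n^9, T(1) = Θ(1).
T(n) = Θ(n^9)

log_2 37 ≈ 5.209. f(n) = n^9 dominates n^(log_2 37) since 9 > 5.209, and the regularity condition a·f(n/b) = 37·(n/2)^9 = (37/512)·n^9 ≤ c·f(n) holds with c = 37/512 ≈ 0.0723 < 1. So this is Case 3: T(n) = Θ(f(n)) = Θ(n^9).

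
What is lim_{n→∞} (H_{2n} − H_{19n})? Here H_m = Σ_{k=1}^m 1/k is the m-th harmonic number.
lim = ln(2/19)

Euler-Maclaurin gives H_m = ln m + γ + 1/(2m) + O(1/m^2). The γ and O(1/m) terms cancel in the difference:
  H_{2n} − H_{19n} = ln(2n) − ln(19n) + O(1/n) = ln(2/19) + O(1/n).
Hence the limit is ln(2/19).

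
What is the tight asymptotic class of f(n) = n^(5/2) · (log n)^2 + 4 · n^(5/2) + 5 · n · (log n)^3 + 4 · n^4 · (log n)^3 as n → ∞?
f(n) ∈ Θ(n^4 · (log n)^3)

Compare the terms by growth order. For large n, n^a · (log n)^b dominates n^a' · (log n)^b' iff a > a', or (a = a' and b > b'). Ranking the 4 terms shows the dominant one is 4 · n^4 · (log n)^3. Hence f(n) ∈ Θ(n^4 · (log n)^3).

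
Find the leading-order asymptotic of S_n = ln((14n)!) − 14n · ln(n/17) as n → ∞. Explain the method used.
S_n ~ 14n · (ln 238 − 1) + O(ln n)

Stirling: ln((14n)!) = 14n ln(14n) − 14n + O(ln n).
  S_n = 14n ln(14n) − 14n − 14n ln(n/17) + O(ln n)
      = 14n ln(14n) − 14n ln n + 14n ln 17 − 14n + O(ln n)
      = 14n ln 14 + 14n ln 17 − 14n + O(ln n)
      = 14n (ln 238 − 1) + O(ln n).
Numerically ln(238) − 1 ≈ 4.4723.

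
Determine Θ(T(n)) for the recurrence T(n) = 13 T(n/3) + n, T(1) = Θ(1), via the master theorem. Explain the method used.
T(n) = Θ(n^(log_3 13))

Master theorem: compare f(n) = n to n^(log_3 13) where log_3 13 ≈ 2.335. Since 1 < log_3 13, we have f(n) = O(n^(log_3 13 − ε)) for some ε > 0 — Case 1. Hence T(n) = Θ(n^(log_3 13)).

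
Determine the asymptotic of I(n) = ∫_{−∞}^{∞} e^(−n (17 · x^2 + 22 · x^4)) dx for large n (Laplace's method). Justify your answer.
I(n) ~ sqrt(π/(17n))

φ(x) = 17 · x^2 + 22 · x^4 has its unique global minimum at x* = 0 (since φ'(x) = 34x + 88x^3 = 0 only at x = 0 for real x with both coefficients positive, and φ → ∞ as |x| → ∞). At x* = 0, φ(0) = 0 and φ''(0) = 34. Laplace's method then gives
  I(n) ~ sqrt(2π / (n · φ''(0))) · e^(−n φ(0)) = sqrt(2π / (34n)) = sqrt(π/(17n)).
The 22 · x^4 term contributes only at subleading order (an O(1/n) relative correction).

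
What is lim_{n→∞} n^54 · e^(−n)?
lim = 0

Exponentials with base > 1 dominate every fixed polynomial: for any fixed c, n^c / e^n → 0 as n → ∞ (e.g. by the ratio test, or since e^n grows faster than any power of n). Hence n^54 · e^(−n) = n^54 / e^n → 0.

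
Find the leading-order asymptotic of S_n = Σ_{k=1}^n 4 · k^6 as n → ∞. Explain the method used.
S_n ~ 4 · n^7 / 7

By integral comparison (Euler-Maclaurin), Σ_{k=1}^n 4 · k^6 = 4 · ∫_0^n x^6 dx + O(n^6) = 4 · n^7/7 + O(n^6). (Equivalently, Faulhaber's formula gives the same leading term.)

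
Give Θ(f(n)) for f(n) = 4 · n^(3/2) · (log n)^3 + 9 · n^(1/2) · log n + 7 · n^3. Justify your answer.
f(n) ∈ Θ(n^3)

Compare the terms by growth order. For large n, n^a · (log n)^b dominates n^a' · (log n)^b' iff a > a', or (a = a' and b > b'). Ranking the 3 terms shows the dominant one is 7 · n^3. Hence f(n) ∈ Θ(n^3).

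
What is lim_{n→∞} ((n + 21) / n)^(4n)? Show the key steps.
lim = e^84

Rewrite as (1 + 21/n)^(4n). By the standard limit (1 + x/n)^n → e^x, we have (1 + 21/n)^n → e^21, and raising to the 4th power gives e^84.
More precisely, ln[(1 + 21/n)^(4n)] = 4n · ln(1 + 21/n) = 4n · (21/n + O(1/n^2)) = 84 + O(1/n) → 84.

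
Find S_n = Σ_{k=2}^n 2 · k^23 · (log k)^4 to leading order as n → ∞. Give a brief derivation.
S_n ~ n^24 · (log n)^4 / 12

By integral comparison, S_n = ∫_1^n 2 · x^23 · (log x)^4 dx + O(n^23 · (log n)^4). For the integral, the leading term of ∫_1^n x^23 (log x)^4 dx is n^24/24 · (log n)^4 (by repeated integration by parts; each step lowers the log-exponent and produces a relatively O(1/log n) correction). Hence S_n ~ n^24 · (log n)^4 / 12.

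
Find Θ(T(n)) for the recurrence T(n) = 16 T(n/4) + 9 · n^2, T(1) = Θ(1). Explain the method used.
T(n) = Θ(n^2 log n)

log_4 16 = 2, and f(n) = 9 · n^2 = Θ(n^(log_4 16)). This is Case 2 of the master theorem: T(n) = Θ(f(n) · log n) = Θ(n^2 log n).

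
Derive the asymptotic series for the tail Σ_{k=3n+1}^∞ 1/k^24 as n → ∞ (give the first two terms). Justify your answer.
Σ_{k>3n} 1/k^24 = 1/(23 · (3n)^23) − 1/(2 · (3n)^24) + O(1/(3n)^25)

Compare to the integral: ∫_{3n}^∞ x^(−24) dx = [−x^(−23)/23]_{3n}^∞ = 1/((24−1)·(3n)^23). The Euler-Maclaurin correction adds −f(3n)/2 = −1/(2·(3n)^24). Euler-Maclaurin then gives
  Σ_{k>3n} 1/k^24 = ∫_{3n}^∞ dx/x^24 − 1/(2·(3n)^24) + O(1/(3n)^25).
(Equivalently this is ζ(24) − Σ_{k≤3n} 1/k^24.)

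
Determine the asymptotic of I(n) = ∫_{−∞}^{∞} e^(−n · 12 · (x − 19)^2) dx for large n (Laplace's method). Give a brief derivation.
I(n) = sqrt(π/(12n))

Here φ(x) = 12 · (x − 19)^2 has its unique minimum at x* = 19 with φ(x*) = 0 and φ''(x*) = 24. Laplace's method gives
  I(n) ~ e^(−n φ(x*)) · sqrt(2π / (n · φ''(x*))) = sqrt(2π / (24n)) = sqrt(π/(12n)).
This is exact: substituting u = (x − 19)·sqrt(12n) gives I(n) = (1/sqrt(12n)) ∫_{−∞}^{∞} e^(−u^2) du = sqrt(π/(12n)).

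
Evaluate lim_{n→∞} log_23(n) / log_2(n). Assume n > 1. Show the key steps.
lim = ln(2) / ln(23) = log_23(2)

Change of base: log_23(n) = ln n / ln 23 and log_2(n) = ln n / ln 2. The ratio is (ln n / ln 23) · (ln 2 / ln n) = ln 2 / ln 23, a constant independent of n. So the limit is ln 2 / ln 23 = log_23(2).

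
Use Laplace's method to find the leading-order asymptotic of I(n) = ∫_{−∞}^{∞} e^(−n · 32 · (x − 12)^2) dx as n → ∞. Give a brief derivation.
I(n) = sqrt(π/(32n))

Here φ(x) = 32 · (x − 12)^2 has its unique minimum at x* = 12 with φ(x*) = 0 and φ''(x*) = 64. Laplace's method gives
  I(n) ~ e^(−n φ(x*)) · sqrt(2π / (n · φ''(x*))) = sqrt(2π / (64n)) = sqrt(π/(32n)).
This is exact: substituting u = (x − 12)·sqrt(32n) gives I(n) = (1/sqrt(32n)) ∫_{−∞}^{∞} e^(−u^2) du = sqrt(π/(32n)).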